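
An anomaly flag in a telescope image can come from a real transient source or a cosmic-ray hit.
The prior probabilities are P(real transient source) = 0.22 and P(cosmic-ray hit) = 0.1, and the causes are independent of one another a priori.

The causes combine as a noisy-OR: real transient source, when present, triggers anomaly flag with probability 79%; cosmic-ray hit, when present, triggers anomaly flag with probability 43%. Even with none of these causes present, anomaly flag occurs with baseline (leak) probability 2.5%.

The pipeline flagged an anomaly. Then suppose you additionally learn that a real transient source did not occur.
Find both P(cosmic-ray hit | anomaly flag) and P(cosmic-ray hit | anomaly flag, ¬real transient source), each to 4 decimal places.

P(cosmic-ray hit | anomaly flag) ≈ 0.2361; P(cosmic-ray hit | anomaly flag, ¬real transient source) ≈ 0.6638

Under noisy-OR, P(anomaly flag | causes) = 1 − (1−0.025)·∏(1−qᵢ) over the active causes.
Numerator (weight on configurations with cosmic-ray hit): 0.034652 + 0.019432 = 0.054084
Denominator P(anomaly flag): 0.025*0.78*0.9 + 0.44425*0.78*0.1 + 0.79525*0.22*0.9 + 0.883293*0.22*0.1 = 0.229094
P(cosmic-ray hit | anomaly flag) = 0.054084/0.229094 ≈ 0.2361

Now condition on the additional information:
Sum P(anomaly flag|·) weighted by the priors over both values of cosmic-ray hit:
  P(anomaly flag | ¬real transient source) = 0.025×0.9 + 0.44425×0.1
        = 0.022500 + 0.044425 = 0.066925
Configurations with cosmic-ray hit contribute 0.044425, so
  P(cosmic-ray hit | anomaly flag, ¬real transient source) = 0.044425 / 0.066925 ≈ 0.6638
Ruling out real transient source raises the posterior on cosmic-ray hit — the flip side of explaining away.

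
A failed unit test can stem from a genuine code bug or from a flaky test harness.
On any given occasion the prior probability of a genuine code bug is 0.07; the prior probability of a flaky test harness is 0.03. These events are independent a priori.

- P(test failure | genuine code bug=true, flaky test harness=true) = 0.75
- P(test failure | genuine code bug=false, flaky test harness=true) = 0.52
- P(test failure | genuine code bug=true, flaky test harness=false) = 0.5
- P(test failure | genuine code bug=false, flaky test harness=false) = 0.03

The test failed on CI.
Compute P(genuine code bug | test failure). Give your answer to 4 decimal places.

P(test failure) = 0.03×0.93×0.97 + 0.52×0.93×0.03 + 0.5×0.07×0.97 + 0.75×0.07×0.03 = 0.027063 + 0.014508 + 0.033950 + 0.001575 = 0.077096
Restricting to configurations with genuine code bug present: 0.033950 + 0.001575 = 0.035525.
Hence the posterior is 0.035525/0.077096 ≈ 0.4608.

P(genuine code bug | test failure) ≈ 0.4608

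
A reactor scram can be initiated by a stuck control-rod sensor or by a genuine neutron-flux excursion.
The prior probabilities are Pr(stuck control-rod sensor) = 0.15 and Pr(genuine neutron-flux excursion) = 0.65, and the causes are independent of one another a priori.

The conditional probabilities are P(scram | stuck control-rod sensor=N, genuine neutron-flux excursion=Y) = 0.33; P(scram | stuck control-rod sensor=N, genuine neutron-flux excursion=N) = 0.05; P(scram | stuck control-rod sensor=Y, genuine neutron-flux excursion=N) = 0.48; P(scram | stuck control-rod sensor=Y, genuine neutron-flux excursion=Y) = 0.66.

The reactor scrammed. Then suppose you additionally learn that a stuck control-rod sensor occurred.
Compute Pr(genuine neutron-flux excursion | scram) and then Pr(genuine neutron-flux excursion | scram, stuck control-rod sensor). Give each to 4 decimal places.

Pr(genuine neutron-flux excursion | scram) ≈ 0.8602; Pr(genuine neutron-flux excursion | scram, stuck control-rod sensor) ≈ 0.7186

By total probability over the 4 (stuck control-rod sensor, genuine neutron-flux excursion) configurations:
  P(scram) = 0.05*0.85*0.35 + 0.33*0.85*0.65 + 0.48*0.15*0.35 + 0.66*0.15*0.65
        = 0.014875 + 0.182325 + 0.025200 + 0.064350 = 0.286750
Configurations with genuine neutron-flux excursion contribute 0.246675, so
  P(genuine neutron-flux excursion | scram) = 0.246675 / 0.286750 ≈ 0.8602

Now also conditioning on stuck control-rod sensor=true:
Enumerate both values of genuine neutron-flux excursion and weight by the priors:
  P(scram | stuck control-rod sensor) = 0.48*0.35 + 0.66*0.65
        = 0.168000 + 0.429000 = 0.597000
Configurations with genuine neutron-flux excursion contribute 0.429000, so
  P(genuine neutron-flux excursion | scram, stuck control-rod sensor) = 0.429000 / 0.597000 ≈ 0.7186
This is intercausal reasoning (explaining away): once stuck control-rod sensor accounts for the scram, genuine neutron-flux excursion becomes less likely.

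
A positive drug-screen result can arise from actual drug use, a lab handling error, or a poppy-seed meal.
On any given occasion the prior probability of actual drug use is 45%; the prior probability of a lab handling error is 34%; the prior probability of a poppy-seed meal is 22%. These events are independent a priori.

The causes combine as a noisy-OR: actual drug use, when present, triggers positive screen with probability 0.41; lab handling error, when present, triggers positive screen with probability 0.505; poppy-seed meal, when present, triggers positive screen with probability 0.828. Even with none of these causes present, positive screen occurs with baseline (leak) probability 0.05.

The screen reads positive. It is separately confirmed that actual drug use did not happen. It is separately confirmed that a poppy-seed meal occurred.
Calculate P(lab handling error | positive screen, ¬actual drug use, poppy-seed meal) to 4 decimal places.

P(lab handling error | positive screen, ¬actual drug use, poppy-seed meal) ≈ 0.3614

Under noisy-OR, P(positive screen | causes) = 1 − (1−0.05)·∏(1−qᵢ) over the active causes.
P(positive screen | ¬actual drug use, poppy-seed meal) = 0.8366·0.66 + 0.919117·0.34 = 0.552156 + 0.312500 = 0.864656
Restricting to configurations with lab handling error present: 0.919117·0.34 = 0.312500.
Hence the posterior is 0.312500/0.864656 ≈ 0.3614.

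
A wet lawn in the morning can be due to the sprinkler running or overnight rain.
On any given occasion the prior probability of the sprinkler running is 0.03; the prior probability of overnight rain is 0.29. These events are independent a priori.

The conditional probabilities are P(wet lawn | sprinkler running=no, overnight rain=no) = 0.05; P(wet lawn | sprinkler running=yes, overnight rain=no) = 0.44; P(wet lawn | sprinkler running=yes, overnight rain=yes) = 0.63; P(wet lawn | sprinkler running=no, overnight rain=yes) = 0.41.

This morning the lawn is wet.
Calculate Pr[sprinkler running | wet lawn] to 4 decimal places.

Pr[sprinkler running | wet lawn] ≈ 0.0902

Numerator (weight on configurations with sprinkler running): 0.009372 + 0.005481 = 0.014853
The normalizing constant is 0.05*0.97*0.71 + 0.41*0.97*0.29 + 0.44*0.03*0.71 + 0.63*0.03*0.29 = 0.164621
Posterior = 0.014853 / 0.164621 ≈ 0.0902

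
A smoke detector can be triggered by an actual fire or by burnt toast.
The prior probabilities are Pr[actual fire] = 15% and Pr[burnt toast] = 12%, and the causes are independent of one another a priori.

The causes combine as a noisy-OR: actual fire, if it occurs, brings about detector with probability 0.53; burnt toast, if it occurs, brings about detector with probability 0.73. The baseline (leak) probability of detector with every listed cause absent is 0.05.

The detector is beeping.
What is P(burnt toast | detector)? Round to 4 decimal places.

P(burnt toast | detector) ≈ 0.4535

Under noisy-OR, P(detector | causes) = 1 − (1−0.05)·∏(1−qᵢ) over the active causes.
P(detector) = 0.05×0.85×0.88 + 0.7435×0.85×0.12 + 0.5535×0.15×0.88 + 0.879445×0.15×0.12 = 0.037400 + 0.075837 + 0.073062 + 0.015830 = 0.202129
The burnt toast-present share is 0.075837 + 0.015830 = 0.091667.
So P(burnt toast | detector) = 0.091667/0.202129 ≈ 0.4535.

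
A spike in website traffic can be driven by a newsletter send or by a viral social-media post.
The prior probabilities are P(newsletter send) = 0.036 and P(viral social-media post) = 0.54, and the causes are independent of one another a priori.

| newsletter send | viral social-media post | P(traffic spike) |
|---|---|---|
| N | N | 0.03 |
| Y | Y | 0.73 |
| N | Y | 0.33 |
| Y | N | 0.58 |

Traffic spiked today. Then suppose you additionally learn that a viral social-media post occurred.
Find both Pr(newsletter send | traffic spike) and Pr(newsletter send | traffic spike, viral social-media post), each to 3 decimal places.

P(traffic spike) = 0.03*0.964*0.46 + 0.33*0.964*0.54 + 0.58*0.036*0.46 + 0.73*0.036*0.54 = 0.013303 + 0.171785 + 0.009605 + 0.014191 = 0.208884
The newsletter send-present share is 0.009605 + 0.014191 = 0.023796.
So P(newsletter send | traffic spike) = 0.023796/0.208884 ≈ 0.114.

Now condition on the additional information:
Numerator (weight on configurations with newsletter send): 0.73·0.036 = 0.026280
Normalizer over all consistent configurations: 0.33·0.964 + 0.73·0.036 = 0.344400
Posterior = 0.026280 / 0.344400 ≈ 0.076

Pr(newsletter send | traffic spike) ≈ 0.114; Pr(newsletter send | traffic spike, viral social-media post) ≈ 0.076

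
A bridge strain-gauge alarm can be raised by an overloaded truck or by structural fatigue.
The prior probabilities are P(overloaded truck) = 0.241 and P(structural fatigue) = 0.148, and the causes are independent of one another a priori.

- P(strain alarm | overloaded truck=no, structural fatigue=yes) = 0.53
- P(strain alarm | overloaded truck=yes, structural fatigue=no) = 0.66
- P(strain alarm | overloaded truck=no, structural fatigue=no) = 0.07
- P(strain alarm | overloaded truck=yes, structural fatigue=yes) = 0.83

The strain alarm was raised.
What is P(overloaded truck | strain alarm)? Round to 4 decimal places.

P(strain alarm) = 0.07*0.759*0.852 + 0.53*0.759*0.148 + 0.66*0.241*0.852 + 0.83*0.241*0.148 = 0.045267 + 0.059536 + 0.135519 + 0.029604 = 0.269926
Of this, 0.165123 comes from 0.135519 + 0.029604 (the overloaded truck=true cases).
So P(overloaded truck | strain alarm) = 0.165123/0.269926 ≈ 0.6117.

P(overloaded truck | strain alarm) ≈ 0.6117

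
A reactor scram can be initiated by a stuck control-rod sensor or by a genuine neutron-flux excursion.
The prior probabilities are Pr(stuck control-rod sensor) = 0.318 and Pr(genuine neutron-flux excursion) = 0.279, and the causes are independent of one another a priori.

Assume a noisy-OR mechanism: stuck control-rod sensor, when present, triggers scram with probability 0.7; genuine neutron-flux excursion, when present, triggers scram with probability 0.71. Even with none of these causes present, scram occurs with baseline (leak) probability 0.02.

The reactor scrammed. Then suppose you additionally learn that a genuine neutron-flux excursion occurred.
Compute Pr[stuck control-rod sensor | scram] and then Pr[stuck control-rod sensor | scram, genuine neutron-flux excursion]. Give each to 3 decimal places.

Pr[stuck control-rod sensor | scram] ≈ 0.625; Pr[stuck control-rod sensor | scram, genuine neutron-flux excursion] ≈ 0.373

Under noisy-OR, P(scram | causes) = 1 − (1−0.02)·∏(1−qᵢ) over the active causes.
Sum P(scram|·) weighted by the priors over the 4 (stuck control-rod sensor, genuine neutron-flux excursion) configurations:
  P(scram) = 0.02·0.682·0.721 + 0.7158·0.682·0.279 + 0.706·0.318·0.721 + 0.91474·0.318·0.279
        = 0.009834 + 0.136201 + 0.161870 + 0.081158 = 0.389063
Keeping only the stuck control-rod sensor-present terms gives 0.243028, so
  P(stuck control-rod sensor | scram) = 0.243028 / 0.389063 ≈ 0.625

Now also conditioning on genuine neutron-flux excursion=true:
P(scram | genuine neutron-flux excursion) = 0.7158*0.682 + 0.91474*0.318 = 0.488176 + 0.290887 = 0.779063
Restricting to configurations with stuck control-rod sensor present: 0.91474*0.318 = 0.290887.
Hence the posterior is 0.290887/0.779063 ≈ 0.373.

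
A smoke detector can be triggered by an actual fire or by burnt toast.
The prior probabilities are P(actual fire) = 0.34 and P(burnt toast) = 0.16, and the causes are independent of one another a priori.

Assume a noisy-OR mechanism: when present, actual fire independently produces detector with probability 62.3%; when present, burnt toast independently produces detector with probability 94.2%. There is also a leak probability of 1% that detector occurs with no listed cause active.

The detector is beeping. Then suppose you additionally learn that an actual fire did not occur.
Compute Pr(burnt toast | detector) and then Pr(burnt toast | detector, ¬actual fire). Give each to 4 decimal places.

Under noisy-OR, P(detector | causes) = 1 − (1−0.01)·∏(1−qᵢ) over the active causes.
Numerator (weight on configurations with burnt toast): 0.099536 + 0.053222 = 0.152758
Denominator P(detector): 0.01×0.66×0.84 + 0.94258×0.66×0.16 + 0.62677×0.34×0.84 + 0.978353×0.34×0.16 = 0.337308
Posterior = 0.152758 / 0.337308 ≈ 0.4529

Now condition on the additional information:
Numerator (weight on configurations with burnt toast): 0.94258×0.16 = 0.150813
Normalizer over all consistent configurations: 0.01×0.84 + 0.94258×0.16 = 0.159213
Posterior = 0.150813 / 0.159213 ≈ 0.9472

Pr(burnt toast | detector) ≈ 0.4529; Pr(burnt toast | detector, ¬actual fire) ≈ 0.9472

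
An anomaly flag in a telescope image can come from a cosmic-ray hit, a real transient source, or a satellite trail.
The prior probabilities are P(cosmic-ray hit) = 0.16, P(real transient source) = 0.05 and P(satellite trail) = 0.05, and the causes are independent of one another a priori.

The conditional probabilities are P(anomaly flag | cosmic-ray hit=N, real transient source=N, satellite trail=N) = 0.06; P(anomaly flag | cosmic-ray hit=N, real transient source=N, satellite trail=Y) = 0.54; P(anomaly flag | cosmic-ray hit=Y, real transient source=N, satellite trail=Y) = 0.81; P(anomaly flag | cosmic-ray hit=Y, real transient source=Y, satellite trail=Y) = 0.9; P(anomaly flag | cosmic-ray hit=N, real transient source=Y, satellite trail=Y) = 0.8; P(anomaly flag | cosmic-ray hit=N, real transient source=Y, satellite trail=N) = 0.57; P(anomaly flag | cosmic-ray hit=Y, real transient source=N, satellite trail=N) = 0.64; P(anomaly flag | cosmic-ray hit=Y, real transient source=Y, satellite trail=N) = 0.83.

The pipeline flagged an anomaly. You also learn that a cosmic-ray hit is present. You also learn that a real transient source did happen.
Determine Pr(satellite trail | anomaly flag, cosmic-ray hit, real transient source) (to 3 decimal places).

Pr(satellite trail | anomaly flag, cosmic-ray hit, real transient source) ≈ 0.054

P(anomaly flag | cosmic-ray hit, real transient source) = 0.83*0.95 + 0.9*0.05 = 0.788500 + 0.045000 = 0.833500
Of this, 0.045000 comes from 0.9*0.05 (the satellite trail=true cases).
Hence the posterior is 0.045000/0.833500 ≈ 0.054.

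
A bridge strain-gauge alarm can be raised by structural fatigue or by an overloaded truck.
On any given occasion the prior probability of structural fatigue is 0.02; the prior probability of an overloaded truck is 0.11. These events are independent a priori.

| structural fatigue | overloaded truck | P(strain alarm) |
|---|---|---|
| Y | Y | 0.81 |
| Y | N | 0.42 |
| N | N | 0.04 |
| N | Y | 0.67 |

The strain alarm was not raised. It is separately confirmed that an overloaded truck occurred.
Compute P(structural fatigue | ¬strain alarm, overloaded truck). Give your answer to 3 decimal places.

Weight on structural fatigue=true, given the evidence: 0.19*0.02 = 0.003800
Normalizer over all consistent configurations: 0.33*0.98 + 0.19*0.02 = 0.327200
P(structural fatigue | ¬strain alarm, overloaded truck) = 0.003800/0.327200 ≈ 0.012

P(structural fatigue | ¬strain alarm, overloaded truck) ≈ 0.012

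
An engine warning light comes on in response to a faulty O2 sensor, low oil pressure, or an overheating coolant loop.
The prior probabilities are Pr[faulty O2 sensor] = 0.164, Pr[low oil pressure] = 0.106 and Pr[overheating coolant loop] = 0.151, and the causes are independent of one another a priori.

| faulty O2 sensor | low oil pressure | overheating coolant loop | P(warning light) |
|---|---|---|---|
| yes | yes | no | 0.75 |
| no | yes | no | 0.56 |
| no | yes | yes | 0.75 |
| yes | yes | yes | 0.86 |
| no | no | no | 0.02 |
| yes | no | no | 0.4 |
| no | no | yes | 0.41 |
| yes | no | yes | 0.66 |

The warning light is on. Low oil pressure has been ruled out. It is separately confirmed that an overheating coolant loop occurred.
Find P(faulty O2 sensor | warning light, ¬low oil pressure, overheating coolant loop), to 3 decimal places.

P(faulty O2 sensor | warning light, ¬low oil pressure, overheating coolant loop) ≈ 0.240

P(warning light | ¬low oil pressure, overheating coolant loop) = 0.41×0.836 + 0.66×0.164 = 0.342760 + 0.108240 = 0.451000
The faulty O2 sensor-present share is 0.66×0.164 = 0.108240.
So P(faulty O2 sensor | warning light, ¬low oil pressure, overheating coolant loop) = 0.108240/0.451000 ≈ 0.240.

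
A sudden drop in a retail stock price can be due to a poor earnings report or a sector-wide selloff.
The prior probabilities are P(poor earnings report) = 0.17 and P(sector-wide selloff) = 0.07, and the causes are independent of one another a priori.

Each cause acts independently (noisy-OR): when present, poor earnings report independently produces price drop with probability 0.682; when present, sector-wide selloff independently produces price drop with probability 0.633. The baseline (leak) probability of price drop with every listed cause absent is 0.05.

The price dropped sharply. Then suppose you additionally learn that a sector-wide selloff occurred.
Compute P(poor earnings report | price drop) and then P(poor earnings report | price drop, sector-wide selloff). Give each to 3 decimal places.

P(poor earnings report | price drop) ≈ 0.613; P(poor earnings report | price drop, sector-wide selloff) ≈ 0.218

Under noisy-OR, P(price drop | causes) = 1 − (1−0.05)·∏(1−qᵢ) over the active causes.
P(price drop) = 0.05·0.83·0.93 + 0.65135·0.83·0.07 + 0.6979·0.17·0.93 + 0.889129·0.17·0.07 = 0.038595 + 0.037843 + 0.110338 + 0.010581 = 0.197357
Of this, 0.120919 comes from 0.110338 + 0.010581 (the poor earnings report=true cases).
Hence the posterior is 0.120919/0.197357 ≈ 0.613.

Now condition on the additional information:
By total probability over both values of poor earnings report:
  P(price drop | sector-wide selloff) = 0.65135×0.83 + 0.889129×0.17
        = 0.540620 + 0.151152 = 0.691772
The terms with poor earnings report present sum to 0.151152, so
  P(poor earnings report | price drop, sector-wide selloff) = 0.151152 / 0.691772 ≈ 0.218
This is intercausal reasoning (explaining away): once sector-wide selloff accounts for the price drop, poor earnings report becomes less likely.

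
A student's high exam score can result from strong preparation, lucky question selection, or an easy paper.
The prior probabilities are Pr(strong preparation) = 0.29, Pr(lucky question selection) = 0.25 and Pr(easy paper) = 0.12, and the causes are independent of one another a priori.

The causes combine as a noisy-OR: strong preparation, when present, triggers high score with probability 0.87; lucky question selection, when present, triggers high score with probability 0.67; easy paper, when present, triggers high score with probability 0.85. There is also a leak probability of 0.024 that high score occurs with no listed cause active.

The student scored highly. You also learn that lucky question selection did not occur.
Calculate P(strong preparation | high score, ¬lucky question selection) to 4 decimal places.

P(strong preparation | high score, ¬lucky question selection) ≈ 0.7455

Under noisy-OR, P(high score | causes) = 1 − (1−0.024)·∏(1−qᵢ) over the active causes.
Weight on strong preparation=true, given the evidence: 0.222820 + 0.034138 = 0.256958
Denominator P(high score | ¬lucky question selection): 0.024·0.71·0.88 + 0.8536·0.71·0.12 + 0.87312·0.29·0.88 + 0.980968·0.29·0.12 = 0.344680
Posterior = 0.256958 / 0.344680 ≈ 0.7455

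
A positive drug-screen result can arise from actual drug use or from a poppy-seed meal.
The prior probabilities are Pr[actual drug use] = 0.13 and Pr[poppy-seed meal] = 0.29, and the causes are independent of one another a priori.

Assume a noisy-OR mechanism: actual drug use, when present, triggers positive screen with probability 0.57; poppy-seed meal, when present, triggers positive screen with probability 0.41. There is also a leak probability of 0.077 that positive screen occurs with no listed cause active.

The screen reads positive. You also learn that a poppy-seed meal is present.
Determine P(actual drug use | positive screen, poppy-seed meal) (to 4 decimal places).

Under noisy-OR, P(positive screen | causes) = 1 − (1−0.077)·∏(1−qᵢ) over the active causes.
By total probability over both values of actual drug use:
  P(positive screen | poppy-seed meal) = 0.45543×0.87 + 0.765835×0.13
        = 0.396224 + 0.099559 = 0.495783
Configurations with actual drug use contribute 0.099559, so
  P(actual drug use | positive screen, poppy-seed meal) = 0.099559 / 0.495783 ≈ 0.2008

P(actual drug use | positive screen, poppy-seed meal) ≈ 0.2008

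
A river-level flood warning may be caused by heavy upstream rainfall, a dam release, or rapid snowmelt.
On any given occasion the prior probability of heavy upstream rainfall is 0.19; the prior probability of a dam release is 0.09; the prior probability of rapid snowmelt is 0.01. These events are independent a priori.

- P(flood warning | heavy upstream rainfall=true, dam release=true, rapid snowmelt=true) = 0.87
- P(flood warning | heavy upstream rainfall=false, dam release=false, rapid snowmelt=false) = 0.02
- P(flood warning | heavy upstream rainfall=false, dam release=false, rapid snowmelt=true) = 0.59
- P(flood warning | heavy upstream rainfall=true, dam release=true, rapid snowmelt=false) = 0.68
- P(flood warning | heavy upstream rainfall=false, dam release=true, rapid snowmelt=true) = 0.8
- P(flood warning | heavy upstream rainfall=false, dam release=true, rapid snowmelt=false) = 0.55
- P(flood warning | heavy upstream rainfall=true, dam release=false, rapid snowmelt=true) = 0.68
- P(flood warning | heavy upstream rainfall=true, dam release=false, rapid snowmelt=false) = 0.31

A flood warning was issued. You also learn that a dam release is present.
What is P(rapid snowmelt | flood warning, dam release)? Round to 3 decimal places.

P(rapid snowmelt | flood warning, dam release) ≈ 0.014

Numerator (weight on configurations with rapid snowmelt): 0.006480 + 0.001653 = 0.008133
The normalizing constant is 0.55×0.81×0.99 + 0.8×0.81×0.01 + 0.68×0.19×0.99 + 0.87×0.19×0.01 = 0.577086
P(rapid snowmelt | flood warning, dam release) = 0.008133/0.577086 ≈ 0.014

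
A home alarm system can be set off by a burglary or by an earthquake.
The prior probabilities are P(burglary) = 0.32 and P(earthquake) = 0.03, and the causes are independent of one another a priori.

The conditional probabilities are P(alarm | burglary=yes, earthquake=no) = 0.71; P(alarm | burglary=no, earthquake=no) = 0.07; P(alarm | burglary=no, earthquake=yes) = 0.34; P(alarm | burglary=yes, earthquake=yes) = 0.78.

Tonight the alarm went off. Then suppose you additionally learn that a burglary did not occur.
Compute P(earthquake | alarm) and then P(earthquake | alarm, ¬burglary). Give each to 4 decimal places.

P(alarm) = 0.07×0.68×0.97 + 0.34×0.68×0.03 + 0.71×0.32×0.97 + 0.78×0.32×0.03 = 0.046172 + 0.006936 + 0.220384 + 0.007488 = 0.280980
The earthquake-present share is 0.006936 + 0.007488 = 0.014424.
Hence the posterior is 0.014424/0.280980 ≈ 0.0513.

Now also conditioning on burglary≠true:
For the numerator, keep only earthquake=true terms: 0.34×0.03 = 0.010200
Denominator P(alarm | ¬burglary): 0.07×0.97 + 0.34×0.03 = 0.078100
Posterior = 0.010200 / 0.078100 ≈ 0.1306

P(earthquake | alarm) ≈ 0.0513; P(earthquake | alarm, ¬burglary) ≈ 0.1306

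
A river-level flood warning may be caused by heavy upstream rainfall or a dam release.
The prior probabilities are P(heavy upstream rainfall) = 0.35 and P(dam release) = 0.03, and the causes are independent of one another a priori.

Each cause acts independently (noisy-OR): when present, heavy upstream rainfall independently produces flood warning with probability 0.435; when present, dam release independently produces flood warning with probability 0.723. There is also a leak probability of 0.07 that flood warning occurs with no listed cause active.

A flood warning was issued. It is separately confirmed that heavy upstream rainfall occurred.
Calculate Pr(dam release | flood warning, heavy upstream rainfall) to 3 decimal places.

Under noisy-OR, P(flood warning | causes) = 1 − (1−0.07)·∏(1−qᵢ) over the active causes.
P(flood warning | heavy upstream rainfall) = 0.47455×0.97 + 0.85445×0.03 = 0.460313 + 0.025634 = 0.485947
The dam release-present share is 0.85445×0.03 = 0.025634.
So P(dam release | flood warning, heavy upstream rainfall) = 0.025634/0.485947 ≈ 0.053.

Pr(dam release | flood warning, heavy upstream rainfall) ≈ 0.053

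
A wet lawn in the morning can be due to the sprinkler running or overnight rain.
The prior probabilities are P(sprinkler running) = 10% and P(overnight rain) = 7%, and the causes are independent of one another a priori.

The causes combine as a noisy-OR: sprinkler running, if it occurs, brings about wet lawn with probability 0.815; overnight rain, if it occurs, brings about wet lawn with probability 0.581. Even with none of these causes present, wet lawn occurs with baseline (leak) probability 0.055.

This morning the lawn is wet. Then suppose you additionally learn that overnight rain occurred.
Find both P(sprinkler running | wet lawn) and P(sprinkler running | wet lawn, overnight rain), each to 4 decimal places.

P(sprinkler running | wet lawn) ≈ 0.4974; P(sprinkler running | wet lawn, overnight rain) ≈ 0.1456

Under noisy-OR, P(wet lawn | causes) = 1 − (1−0.055)·∏(1−qᵢ) over the active causes.
P(wet lawn) = 0.055×0.9×0.93 + 0.604045×0.9×0.07 + 0.825175×0.1×0.93 + 0.926748×0.1×0.07 = 0.046035 + 0.038055 + 0.076741 + 0.006487 = 0.167318
Restricting to configurations with sprinkler running present: 0.076741 + 0.006487 = 0.083228.
P(sprinkler running | wet lawn) = 0.083228 / 0.167318 ≈ 0.4974

With the extra evidence:
Numerator (weight on configurations with sprinkler running): 0.926748×0.1 = 0.092675
Denominator P(wet lawn | overnight rain): 0.604045×0.9 + 0.926748×0.1 = 0.636316
Posterior = 0.092675 / 0.636316 ≈ 0.1456
This is intercausal reasoning (explaining away): once overnight rain accounts for the wet lawn, sprinkler running becomes less likely.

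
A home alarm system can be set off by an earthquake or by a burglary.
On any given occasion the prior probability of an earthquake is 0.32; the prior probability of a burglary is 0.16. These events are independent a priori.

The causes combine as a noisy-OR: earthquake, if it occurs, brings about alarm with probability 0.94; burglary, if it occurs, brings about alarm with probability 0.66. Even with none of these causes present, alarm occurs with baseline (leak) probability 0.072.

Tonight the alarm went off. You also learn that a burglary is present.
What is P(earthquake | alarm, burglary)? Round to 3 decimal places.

P(earthquake | alarm, burglary) ≈ 0.403

Under noisy-OR, P(alarm | causes) = 1 − (1−0.072)·∏(1−qᵢ) over the active causes.
P(alarm | burglary) = 0.68448×0.68 + 0.981069×0.32 = 0.465446 + 0.313942 = 0.779388
Of this, 0.313942 comes from 0.981069×0.32 (the earthquake=true cases).
So P(earthquake | alarm, burglary) = 0.313942/0.779388 ≈ 0.403.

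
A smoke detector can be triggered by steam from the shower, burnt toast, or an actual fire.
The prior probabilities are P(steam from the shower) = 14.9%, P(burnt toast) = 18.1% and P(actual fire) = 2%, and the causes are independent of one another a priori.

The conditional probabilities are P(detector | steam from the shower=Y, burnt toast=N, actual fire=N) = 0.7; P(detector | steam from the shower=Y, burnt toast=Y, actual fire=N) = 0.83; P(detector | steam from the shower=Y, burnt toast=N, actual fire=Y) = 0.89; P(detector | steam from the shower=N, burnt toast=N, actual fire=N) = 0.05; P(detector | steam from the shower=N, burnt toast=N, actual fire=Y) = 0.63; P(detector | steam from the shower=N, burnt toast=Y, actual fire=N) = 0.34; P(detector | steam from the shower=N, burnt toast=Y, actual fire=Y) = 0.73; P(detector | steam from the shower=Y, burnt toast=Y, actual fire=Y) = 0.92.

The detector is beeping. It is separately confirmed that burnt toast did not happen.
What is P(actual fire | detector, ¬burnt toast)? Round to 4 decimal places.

For the numerator, keep only actual fire=true terms: 0.010723 + 0.002652 = 0.013375
Normalizer over all consistent configurations: 0.05*0.851*0.98 + 0.63*0.851*0.02 + 0.7*0.149*0.98 + 0.89*0.149*0.02 = 0.157288
P(actual fire | detector, ¬burnt toast) = 0.013375/0.157288 ≈ 0.0850

P(actual fire | detector, ¬burnt toast) ≈ 0.0850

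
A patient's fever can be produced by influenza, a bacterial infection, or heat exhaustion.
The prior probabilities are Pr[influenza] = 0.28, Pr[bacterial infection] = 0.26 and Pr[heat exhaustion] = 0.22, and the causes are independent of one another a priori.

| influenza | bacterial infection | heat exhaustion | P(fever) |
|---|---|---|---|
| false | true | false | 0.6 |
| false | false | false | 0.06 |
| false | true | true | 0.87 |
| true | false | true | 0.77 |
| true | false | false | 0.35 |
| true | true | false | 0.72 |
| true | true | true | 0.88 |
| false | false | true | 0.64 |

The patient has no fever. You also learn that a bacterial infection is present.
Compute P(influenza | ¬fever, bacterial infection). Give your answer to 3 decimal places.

Sum P(¬fever|·) weighted by the priors over the 4 (influenza, heat exhaustion) configurations:
  P(¬fever | bacterial infection) = 0.4·0.72·0.78 + 0.13·0.72·0.22 + 0.28·0.28·0.78 + 0.12·0.28·0.22
        = 0.224640 + 0.020592 + 0.061152 + 0.007392 = 0.313776
Keeping only the influenza-present terms gives 0.068544, so
  P(influenza | ¬fever, bacterial infection) = 0.068544 / 0.313776 ≈ 0.218

P(influenza | ¬fever, bacterial infection) ≈ 0.218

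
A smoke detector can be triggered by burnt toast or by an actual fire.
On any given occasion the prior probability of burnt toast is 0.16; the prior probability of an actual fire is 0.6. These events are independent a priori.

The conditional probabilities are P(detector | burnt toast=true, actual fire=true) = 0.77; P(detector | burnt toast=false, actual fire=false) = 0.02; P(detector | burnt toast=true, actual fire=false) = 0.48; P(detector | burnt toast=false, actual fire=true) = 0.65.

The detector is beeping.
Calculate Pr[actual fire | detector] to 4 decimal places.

Pr[actual fire | detector] ≈ 0.9147

Enumerate the 4 (burnt toast, actual fire) configurations and weight by the priors:
  P(detector) = 0.02*0.84*0.4 + 0.65*0.84*0.6 + 0.48*0.16*0.4 + 0.77*0.16*0.6
        = 0.006720 + 0.327600 + 0.030720 + 0.073920 = 0.438960
Keeping only the actual fire-present terms gives 0.401520, so
  P(actual fire | detector) = 0.401520 / 0.438960 ≈ 0.9147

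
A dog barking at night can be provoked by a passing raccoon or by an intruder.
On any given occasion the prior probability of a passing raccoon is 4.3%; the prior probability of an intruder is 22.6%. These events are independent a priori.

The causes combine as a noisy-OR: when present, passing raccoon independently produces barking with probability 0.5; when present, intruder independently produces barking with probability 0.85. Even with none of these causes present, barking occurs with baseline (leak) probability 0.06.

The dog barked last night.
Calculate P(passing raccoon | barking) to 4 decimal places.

P(passing raccoon | barking) ≈ 0.1038

Under noisy-OR, P(barking | causes) = 1 − (1−0.06)·∏(1−qᵢ) over the active causes.
For the numerator, keep only passing raccoon=true terms: 0.017639 + 0.009033 = 0.026672
Denominator P(barking): 0.06×0.957×0.774 + 0.859×0.957×0.226 + 0.53×0.043×0.774 + 0.9295×0.043×0.226 = 0.256901
Posterior = 0.026672 / 0.256901 ≈ 0.1038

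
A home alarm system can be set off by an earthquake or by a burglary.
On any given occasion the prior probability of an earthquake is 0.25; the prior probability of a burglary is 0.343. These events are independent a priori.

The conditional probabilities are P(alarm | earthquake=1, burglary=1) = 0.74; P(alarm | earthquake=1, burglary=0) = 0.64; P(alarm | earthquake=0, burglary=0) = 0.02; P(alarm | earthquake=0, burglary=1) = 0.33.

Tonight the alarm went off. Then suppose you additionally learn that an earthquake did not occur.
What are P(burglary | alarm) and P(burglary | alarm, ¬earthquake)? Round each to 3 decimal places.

P(burglary | alarm) ≈ 0.563; P(burglary | alarm, ¬earthquake) ≈ 0.896

P(alarm) = 0.02·0.75·0.657 + 0.33·0.75·0.343 + 0.64·0.25·0.657 + 0.74·0.25·0.343 = 0.009855 + 0.084893 + 0.105120 + 0.063455 = 0.263323
Of this, 0.148348 comes from 0.084893 + 0.063455 (the burglary=true cases).
So P(burglary | alarm) = 0.148348/0.263323 ≈ 0.563.

With the extra evidence:
P(alarm | ¬earthquake) = 0.02·0.657 + 0.33·0.343 = 0.013140 + 0.113190 = 0.126330
Restricting to configurations with burglary present: 0.33·0.343 = 0.113190.
Hence the posterior is 0.113190/0.126330 ≈ 0.896.
With earthquake excluded, burglary must carry more of the explanatory weight for the alarm.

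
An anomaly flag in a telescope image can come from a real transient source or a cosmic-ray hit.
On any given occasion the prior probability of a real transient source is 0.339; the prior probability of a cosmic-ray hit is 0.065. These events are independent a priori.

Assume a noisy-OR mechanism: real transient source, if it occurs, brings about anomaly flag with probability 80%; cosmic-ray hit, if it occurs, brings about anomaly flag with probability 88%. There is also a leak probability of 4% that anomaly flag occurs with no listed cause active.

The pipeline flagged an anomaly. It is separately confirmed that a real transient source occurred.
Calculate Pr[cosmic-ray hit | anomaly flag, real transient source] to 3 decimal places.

Pr[cosmic-ray hit | anomaly flag, real transient source] ≈ 0.078

Under noisy-OR, P(anomaly flag | causes) = 1 − (1−0.04)·∏(1−qᵢ) over the active causes.
Numerator (weight on configurations with cosmic-ray hit): 0.97696×0.065 = 0.063502
Denominator P(anomaly flag | real transient source): 0.808×0.935 + 0.97696×0.065 = 0.818982
Posterior = 0.063502 / 0.818982 ≈ 0.078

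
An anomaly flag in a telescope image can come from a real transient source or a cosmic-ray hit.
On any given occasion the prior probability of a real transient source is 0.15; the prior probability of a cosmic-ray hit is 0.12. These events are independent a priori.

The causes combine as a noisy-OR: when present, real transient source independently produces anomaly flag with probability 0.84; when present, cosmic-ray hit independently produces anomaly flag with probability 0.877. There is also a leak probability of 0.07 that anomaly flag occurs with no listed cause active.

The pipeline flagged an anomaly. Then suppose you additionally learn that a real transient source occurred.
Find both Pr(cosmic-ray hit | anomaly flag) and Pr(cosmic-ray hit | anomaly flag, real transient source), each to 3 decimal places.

Under noisy-OR, P(anomaly flag | causes) = 1 − (1−0.07)·∏(1−qᵢ) over the active causes.
For the numerator, keep only cosmic-ray hit=true terms: 0.090332 + 0.017671 = 0.108003
Denominator P(anomaly flag): 0.07×0.85×0.88 + 0.88561×0.85×0.12 + 0.8512×0.15×0.88 + 0.981698×0.15×0.12 = 0.272721
P(cosmic-ray hit | anomaly flag) = 0.108003/0.272721 ≈ 0.396

Now condition on the additional information:
P(anomaly flag | real transient source) = 0.8512*0.88 + 0.981698*0.12 = 0.749056 + 0.117804 = 0.866860
Restricting to configurations with cosmic-ray hit present: 0.981698*0.12 = 0.117804.
Hence the posterior is 0.117804/0.866860 ≈ 0.136.
The drop from 0.396 to 0.136 is the explaining-away (discounting) effect.

Pr(cosmic-ray hit | anomaly flag) ≈ 0.396; Pr(cosmic-ray hit | anomaly flag, real transient source) ≈ 0.136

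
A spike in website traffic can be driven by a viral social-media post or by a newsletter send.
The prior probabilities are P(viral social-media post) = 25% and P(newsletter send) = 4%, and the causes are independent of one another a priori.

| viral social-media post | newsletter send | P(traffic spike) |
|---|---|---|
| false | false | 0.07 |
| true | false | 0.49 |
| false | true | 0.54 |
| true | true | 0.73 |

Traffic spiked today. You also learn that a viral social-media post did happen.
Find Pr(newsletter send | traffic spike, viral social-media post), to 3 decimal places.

Pr(newsletter send | traffic spike, viral social-media post) ≈ 0.058

Weight on newsletter send=true, given the evidence: 0.73*0.04 = 0.029200
Normalizer over all consistent configurations: 0.49*0.96 + 0.73*0.04 = 0.499600
P(newsletter send | traffic spike, viral social-media post) = 0.029200/0.499600 ≈ 0.058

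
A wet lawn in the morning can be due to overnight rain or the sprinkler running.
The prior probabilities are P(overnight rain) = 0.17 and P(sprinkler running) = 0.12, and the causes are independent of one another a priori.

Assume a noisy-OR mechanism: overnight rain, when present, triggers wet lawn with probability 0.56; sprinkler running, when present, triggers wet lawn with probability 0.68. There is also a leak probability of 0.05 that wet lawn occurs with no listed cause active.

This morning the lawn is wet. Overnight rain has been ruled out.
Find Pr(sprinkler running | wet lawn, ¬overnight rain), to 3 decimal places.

Under noisy-OR, P(wet lawn | causes) = 1 − (1−0.05)·∏(1−qᵢ) over the active causes.
Sum P(wet lawn|·) weighted by the priors over both values of sprinkler running:
  P(wet lawn | ¬overnight rain) = 0.05×0.88 + 0.696×0.12
        = 0.044000 + 0.083520 = 0.127520
Configurations with sprinkler running contribute 0.083520, so
  P(sprinkler running | wet lawn, ¬overnight rain) = 0.083520 / 0.127520 ≈ 0.655

Pr(sprinkler running | wet lawn, ¬overnight rain) ≈ 0.655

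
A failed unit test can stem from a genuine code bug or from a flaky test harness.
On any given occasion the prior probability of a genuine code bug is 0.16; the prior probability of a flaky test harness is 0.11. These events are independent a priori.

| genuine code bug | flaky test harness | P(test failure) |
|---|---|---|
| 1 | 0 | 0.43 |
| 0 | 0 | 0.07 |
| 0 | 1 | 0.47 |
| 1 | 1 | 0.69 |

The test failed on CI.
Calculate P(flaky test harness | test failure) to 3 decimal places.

P(flaky test harness | test failure) ≈ 0.329

By total probability over the 4 (genuine code bug, flaky test harness) configurations:
  P(test failure) = 0.07·0.84·0.89 + 0.47·0.84·0.11 + 0.43·0.16·0.89 + 0.69·0.16·0.11
        = 0.052332 + 0.043428 + 0.061232 + 0.012144 = 0.169136
Configurations with flaky test harness contribute 0.055572, so
  P(flaky test harness | test failure) = 0.055572 / 0.169136 ≈ 0.329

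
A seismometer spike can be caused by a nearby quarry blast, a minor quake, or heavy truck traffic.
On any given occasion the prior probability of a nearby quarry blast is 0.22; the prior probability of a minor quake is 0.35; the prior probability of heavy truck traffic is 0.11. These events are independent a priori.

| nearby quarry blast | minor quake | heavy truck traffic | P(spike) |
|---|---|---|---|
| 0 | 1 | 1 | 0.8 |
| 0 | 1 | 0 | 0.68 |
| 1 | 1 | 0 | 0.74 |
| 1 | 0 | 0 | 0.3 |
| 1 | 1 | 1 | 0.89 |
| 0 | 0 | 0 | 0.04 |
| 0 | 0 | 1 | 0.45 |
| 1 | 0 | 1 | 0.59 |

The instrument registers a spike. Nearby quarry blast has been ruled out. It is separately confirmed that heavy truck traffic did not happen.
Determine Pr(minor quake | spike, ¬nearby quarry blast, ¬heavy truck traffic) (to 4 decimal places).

Pr(minor quake | spike, ¬nearby quarry blast, ¬heavy truck traffic) ≈ 0.9015

Sum P(spike|·) weighted by the priors over both values of minor quake:
  P(spike | ¬nearby quarry blast, ¬heavy truck traffic) = 0.04·0.65 + 0.68·0.35
        = 0.026000 + 0.238000 = 0.264000
Keeping only the minor quake-present terms gives 0.238000, so
  P(minor quake | spike, ¬nearby quarry blast, ¬heavy truck traffic) = 0.238000 / 0.264000 ≈ 0.9015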